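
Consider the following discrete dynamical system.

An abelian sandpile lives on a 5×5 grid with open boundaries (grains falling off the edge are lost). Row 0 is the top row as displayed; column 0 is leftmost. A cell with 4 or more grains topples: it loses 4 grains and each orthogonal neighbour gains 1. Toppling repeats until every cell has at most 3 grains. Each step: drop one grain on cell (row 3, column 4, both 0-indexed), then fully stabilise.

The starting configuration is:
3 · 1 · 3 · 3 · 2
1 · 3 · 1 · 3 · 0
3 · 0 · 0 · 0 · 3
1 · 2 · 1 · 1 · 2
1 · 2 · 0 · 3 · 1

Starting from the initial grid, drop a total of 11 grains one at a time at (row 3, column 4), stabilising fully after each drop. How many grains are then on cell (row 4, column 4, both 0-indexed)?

2

0) 3 · 1 · 3 · 3 · 2
1 · 3 · 1 · 3 · 0
3 · 0 · 0 · 0 · 3
1 · 2 · 1 · 1 · 2
1 · 2 · 0 · 3 · 1
1) 3 · 1 · 3 · 3 · 2
1 · 3 · 1 · 3 · 0
3 · 0 · 0 · 0 · 3
1 · 2 · 1 · 1 · 3
1 · 2 · 0 · 3 · 1
2) 3 · 1 · 3 · 3 · 2
1 · 3 · 1 · 3 · 1
3 · 0 · 0 · 1 · 0
1 · 2 · 1 · 2 · 1
1 · 2 · 0 · 3 · 2
3) 3 · 1 · 3 · 3 · 2
1 · 3 · 1 · 3 · 1
3 · 0 · 0 · 1 · 0
1 · 2 · 1 · 2 · 2
1 · 2 · 0 · 3 · 2
4) 3 · 1 · 3 · 3 · 2
1 · 3 · 1 · 3 · 1
3 · 0 · 0 · 1 · 0
1 · 2 · 1 · 2 · 3
1 · 2 · 0 · 3 · 2
5) 3 · 1 · 3 · 3 · 2
1 · 3 · 1 · 3 · 1
3 · 0 · 0 · 1 · 1
1 · 2 · 1 · 3 · 0
1 · 2 · 0 · 3 · 3
6) 3 · 1 · 3 · 3 · 2
1 · 3 · 1 · 3 · 1
3 · 0 · 0 · 1 · 1
1 · 2 · 1 · 3 · 1
1 · 2 · 0 · 3 · 3
7) 3 · 1 · 3 · 3 · 2
1 · 3 · 1 · 3 · 1
3 · 0 · 0 · 1 · 1
1 · 2 · 1 · 3 · 2
1 · 2 · 0 · 3 · 3
8) 3 · 1 · 3 · 3 · 2
1 · 3 · 1 · 3 · 1
3 · 0 · 0 · 1 · 1
1 · 2 · 1 · 3 · 3
1 · 2 · 0 · 3 · 3
9) 3 · 1 · 3 · 3 · 2
1 · 3 · 1 · 3 · 1
3 · 0 · 0 · 2 · 2
1 · 2 · 2 · 1 · 2
1 · 2 · 1 · 1 · 1
10) 3 · 1 · 3 · 3 · 2
1 · 3 · 1 · 3 · 1
3 · 0 · 0 · 2 · 2
1 · 2 · 2 · 1 · 3
1 · 2 · 1 · 1 · 1
11) 3 · 1 · 3 · 3 · 2
1 · 3 · 1 · 3 · 1
3 · 0 · 0 · 2 · 3
1 · 2 · 2 · 2 · 0
1 · 2 · 1 · 1 · 2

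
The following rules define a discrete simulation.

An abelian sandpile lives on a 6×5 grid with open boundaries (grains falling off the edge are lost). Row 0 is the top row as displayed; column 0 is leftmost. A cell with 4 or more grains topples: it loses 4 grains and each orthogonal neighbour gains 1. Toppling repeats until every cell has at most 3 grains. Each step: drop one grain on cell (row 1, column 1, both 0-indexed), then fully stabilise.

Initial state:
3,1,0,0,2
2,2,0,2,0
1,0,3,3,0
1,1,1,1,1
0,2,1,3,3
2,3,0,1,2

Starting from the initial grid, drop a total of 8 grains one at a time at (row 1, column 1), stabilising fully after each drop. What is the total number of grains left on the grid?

step 0: 3,1,0,0,2
2,2,0,2,0
1,0,3,3,0
1,1,1,1,1
0,2,1,3,3
2,3,0,1,2
step 1: 3,1,0,0,2
2,3,0,2,0
1,0,3,3,0
1,1,1,1,1
0,2,1,3,3
2,3,0,1,2
step 2: 3,2,0,0,2
3,0,1,2,0
1,1,3,3,0
1,1,1,1,1
0,2,1,3,3
2,3,0,1,2
step 3: 3,2,0,0,2
3,1,1,2,0
1,1,3,3,0
1,1,1,1,1
0,2,1,3,3
2,3,0,1,2
step 4: 3,2,0,0,2
3,2,1,2,0
1,1,3,3,0
1,1,1,1,1
0,2,1,3,3
2,3,0,1,2
step 5: 3,2,0,0,2
3,3,1,2,0
1,1,3,3,0
1,1,1,1,1
0,2,1,3,3
2,3,0,1,2
step 6: 1,0,1,0,2
1,2,2,2,0
2,2,3,3,0
1,1,1,1,1
0,2,1,3,3
2,3,0,1,2
step 7: 1,0,1,0,2
1,3,2,2,0
2,2,3,3,0
1,1,1,1,1
0,2,1,3,3
2,3,0,1,2
step 8: 1,1,1,0,2
2,0,3,2,0
2,3,3,3,0
1,1,1,1,1
0,2,1,3,3
2,3,0,1,2

45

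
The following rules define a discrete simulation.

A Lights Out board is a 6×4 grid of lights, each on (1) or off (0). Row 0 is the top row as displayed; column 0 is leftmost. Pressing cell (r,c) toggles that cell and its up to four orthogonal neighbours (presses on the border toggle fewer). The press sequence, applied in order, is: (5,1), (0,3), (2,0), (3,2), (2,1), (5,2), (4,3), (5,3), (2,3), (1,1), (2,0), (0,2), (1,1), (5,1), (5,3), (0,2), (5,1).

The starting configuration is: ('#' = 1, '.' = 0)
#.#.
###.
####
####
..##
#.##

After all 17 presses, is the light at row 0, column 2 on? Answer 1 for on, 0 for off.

0

0) #.#.
###.
####
####
..##
#.##
1) #.#.
###.
####
####
.###
.#.#
2) #..#
####
####
####
.###
.#.#
3) #..#
.###
..##
.###
.###
.#.#
4) #..#
.###
...#
....
.#.#
.#.#
5) #..#
..##
####
.#..
.#.#
.#.#
6) #..#
..##
####
.#..
.###
..#.
7) #..#
..##
####
.#.#
.#..
..##
8) #..#
..##
####
.#.#
.#.#
....
9) #..#
..#.
##..
.#..
.#.#
....
10) ##.#
##..
#...
.#..
.#.#
....
11) ##.#
.#..
.#..
##..
.#.#
....
12) #.#.
.##.
.#..
##..
.#.#
....
13) ###.
#...
....
##..
.#.#
....
14) ###.
#...
....
##..
...#
###.
15) ###.
#...
....
##..
....
##.#
16) #..#
#.#.
....
##..
....
##.#
17) #..#
#.#.
....
##..
.#..
..##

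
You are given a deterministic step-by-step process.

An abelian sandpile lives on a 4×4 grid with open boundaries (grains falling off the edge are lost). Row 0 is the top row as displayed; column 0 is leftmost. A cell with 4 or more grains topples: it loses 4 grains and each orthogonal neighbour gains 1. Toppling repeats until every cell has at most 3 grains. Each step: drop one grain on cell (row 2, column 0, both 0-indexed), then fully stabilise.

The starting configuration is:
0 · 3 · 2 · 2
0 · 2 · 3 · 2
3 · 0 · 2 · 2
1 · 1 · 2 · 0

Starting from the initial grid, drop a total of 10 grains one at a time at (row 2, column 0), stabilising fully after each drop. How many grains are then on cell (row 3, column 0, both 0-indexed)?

0

0) 0 · 3 · 2 · 2
0 · 2 · 3 · 2
3 · 0 · 2 · 2
1 · 1 · 2 · 0
1) 0 · 3 · 2 · 2
1 · 2 · 3 · 2
0 · 1 · 2 · 2
2 · 1 · 2 · 0
2) 0 · 3 · 2 · 2
1 · 2 · 3 · 2
1 · 1 · 2 · 2
2 · 1 · 2 · 0
3) 0 · 3 · 2 · 2
1 · 2 · 3 · 2
2 · 1 · 2 · 2
2 · 1 · 2 · 0
4) 0 · 3 · 2 · 2
1 · 2 · 3 · 2
3 · 1 · 2 · 2
2 · 1 · 2 · 0
5) 0 · 3 · 2 · 2
2 · 2 · 3 · 2
0 · 2 · 2 · 2
3 · 1 · 2 · 0
6) 0 · 3 · 2 · 2
2 · 2 · 3 · 2
1 · 2 · 2 · 2
3 · 1 · 2 · 0
7) 0 · 3 · 2 · 2
2 · 2 · 3 · 2
2 · 2 · 2 · 2
3 · 1 · 2 · 0
8) 0 · 3 · 2 · 2
2 · 2 · 3 · 2
3 · 2 · 2 · 2
3 · 1 · 2 · 0
9) 0 · 3 · 2 · 2
3 · 2 · 3 · 2
1 · 3 · 2 · 2
0 · 2 · 2 · 0
10) 0 · 3 · 2 · 2
3 · 2 · 3 · 2
2 · 3 · 2 · 2
0 · 2 · 2 · 0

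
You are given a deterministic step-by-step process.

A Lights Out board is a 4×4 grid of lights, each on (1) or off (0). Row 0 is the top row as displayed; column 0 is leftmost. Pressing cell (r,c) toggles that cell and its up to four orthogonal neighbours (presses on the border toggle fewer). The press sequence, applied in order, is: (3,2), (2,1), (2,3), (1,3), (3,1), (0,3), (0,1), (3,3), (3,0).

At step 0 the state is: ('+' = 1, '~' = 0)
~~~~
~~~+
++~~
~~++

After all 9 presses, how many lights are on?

gen 0: ~~~~
~~~+
++~~
~~++
gen 1: ~~~~
~~~+
+++~
~+~~
gen 2: ~~~~
~+~+
~~~~
~~~~
gen 3: ~~~~
~+~~
~~++
~~~+
gen 4: ~~~+
~+++
~~+~
~~~+
gen 5: ~~~+
~+++
~++~
++++
gen 6: ~~+~
~++~
~++~
++++
gen 7: ++~~
~~+~
~++~
++++
gen 8: ++~~
~~+~
~+++
++~~
gen 9: ++~~
~~+~
++++
~~~~

7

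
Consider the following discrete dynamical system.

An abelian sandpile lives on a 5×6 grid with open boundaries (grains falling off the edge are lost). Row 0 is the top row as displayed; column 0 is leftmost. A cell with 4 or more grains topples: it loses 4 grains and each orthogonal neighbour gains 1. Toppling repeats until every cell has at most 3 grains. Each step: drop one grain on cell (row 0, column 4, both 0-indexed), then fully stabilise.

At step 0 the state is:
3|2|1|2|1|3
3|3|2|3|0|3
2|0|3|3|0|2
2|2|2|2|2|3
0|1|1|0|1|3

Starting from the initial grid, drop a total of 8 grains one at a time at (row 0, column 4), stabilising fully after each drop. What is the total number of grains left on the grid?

51

gen 0: 3|2|1|2|1|3
3|3|2|3|0|3
2|0|3|3|0|2
2|2|2|2|2|3
0|1|1|0|1|3
gen 1: 3|2|1|2|2|3
3|3|2|3|0|3
2|0|3|3|0|2
2|2|2|2|2|3
0|1|1|0|1|3
gen 2: 3|2|1|2|3|3
3|3|2|3|0|3
2|0|3|3|0|2
2|2|2|2|2|3
0|1|1|0|1|3
gen 3: 3|2|1|3|1|1
3|3|2|3|2|0
2|0|3|3|0|3
2|2|2|2|2|3
0|1|1|0|1|3
gen 4: 3|2|1|3|2|1
3|3|2|3|2|0
2|0|3|3|0|3
2|2|2|2|2|3
0|1|1|0|1|3
gen 5: 3|2|1|3|3|1
3|3|2|3|2|0
2|0|3|3|0|3
2|2|2|2|2|3
0|1|1|0|1|3
gen 6: 1|1|0|2|2|2
1|2|2|3|0|1
3|2|1|1|2|3
2|2|3|3|2|3
0|1|1|0|1|3
gen 7: 1|1|0|2|3|2
1|2|2|3|0|1
3|2|1|1|2|3
2|2|3|3|2|3
0|1|1|0|1|3
gen 8: 1|1|0|3|0|3
1|2|2|3|1|1
3|2|1|1|2|3
2|2|3|3|2|3
0|1|1|0|1|3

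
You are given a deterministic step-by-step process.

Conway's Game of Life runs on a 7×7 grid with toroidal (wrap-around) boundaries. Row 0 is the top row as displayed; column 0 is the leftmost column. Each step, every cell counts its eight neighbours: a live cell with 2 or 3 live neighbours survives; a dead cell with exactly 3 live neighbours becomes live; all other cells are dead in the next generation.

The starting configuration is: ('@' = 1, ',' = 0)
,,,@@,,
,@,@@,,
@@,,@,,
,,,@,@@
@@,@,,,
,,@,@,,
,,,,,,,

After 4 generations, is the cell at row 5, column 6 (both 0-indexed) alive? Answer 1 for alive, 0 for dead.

0) ,,,@@,,
,@,@@,,
@@,,@,,
,,,@,@@
@@,@,,,
,,@,@,,
,,,,,,,
1) ,,@@@,,
@@,,,@,
@@,,,,@
,,,@,@@
@@,@,@@
,@@@,,,
,,,,@,,
2) ,@@@@@,
,,,@@@,
,@@,@,,
,,,,,,,
,@,@,@,
,@,@,@@
,@,,@,,
3) ,@,,,,,
,,,,,,,
,,@,@@,
,@,@@,,
@,,,,@@
,@,@,@@
,@,,,,@
4) @,,,,,,
,,,,,,,
,,@,@@,
@@@@,,,
,@,@,,,
,@@,@,,
,@,,,@@

0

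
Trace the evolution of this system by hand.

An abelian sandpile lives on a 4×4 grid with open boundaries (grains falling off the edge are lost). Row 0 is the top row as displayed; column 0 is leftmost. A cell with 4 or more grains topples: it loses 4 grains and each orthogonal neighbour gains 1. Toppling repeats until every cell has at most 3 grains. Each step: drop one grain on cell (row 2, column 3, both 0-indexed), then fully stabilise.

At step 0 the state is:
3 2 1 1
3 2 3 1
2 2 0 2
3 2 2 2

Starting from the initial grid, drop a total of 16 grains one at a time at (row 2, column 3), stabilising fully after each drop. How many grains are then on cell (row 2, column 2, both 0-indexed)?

step 0: 3 2 1 1
3 2 3 1
2 2 0 2
3 2 2 2
step 1: 3 2 1 1
3 2 3 1
2 2 0 3
3 2 2 2
step 2: 3 2 1 1
3 2 3 2
2 2 1 0
3 2 2 3
step 3: 3 2 1 1
3 2 3 2
2 2 1 1
3 2 2 3
step 4: 3 2 1 1
3 2 3 2
2 2 1 2
3 2 2 3
step 5: 3 2 1 1
3 2 3 2
2 2 1 3
3 2 2 3
step 6: 3 2 1 1
3 2 3 3
2 2 2 1
3 2 3 0
step 7: 3 2 1 1
3 2 3 3
2 2 2 2
3 2 3 0
step 8: 3 2 1 1
3 2 3 3
2 2 2 3
3 2 3 0
step 9: 3 2 2 2
3 3 1 1
2 3 1 2
3 3 0 2
step 10: 3 2 2 2
3 3 1 1
2 3 1 3
3 3 0 2
step 11: 3 2 2 2
3 3 1 2
2 3 2 0
3 3 0 3
step 12: 3 2 2 2
3 3 1 2
2 3 2 1
3 3 0 3
step 13: 3 2 2 2
3 3 1 2
2 3 2 2
3 3 0 3
step 14: 3 2 2 2
3 3 1 2
2 3 2 3
3 3 0 3
step 15: 3 2 2 2
3 3 1 3
2 3 3 1
3 3 1 0
step 16: 3 2 2 2
3 3 1 3
2 3 3 2
3 3 1 0

3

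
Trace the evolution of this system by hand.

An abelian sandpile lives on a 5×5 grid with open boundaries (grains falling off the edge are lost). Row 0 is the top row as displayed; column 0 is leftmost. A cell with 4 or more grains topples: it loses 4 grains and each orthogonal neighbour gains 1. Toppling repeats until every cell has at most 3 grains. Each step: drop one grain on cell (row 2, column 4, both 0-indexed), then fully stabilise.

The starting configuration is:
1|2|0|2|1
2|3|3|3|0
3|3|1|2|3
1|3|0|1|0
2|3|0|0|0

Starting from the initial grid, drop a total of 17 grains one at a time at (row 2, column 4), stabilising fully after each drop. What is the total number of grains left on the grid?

step 0: 1|2|0|2|1
2|3|3|3|0
3|3|1|2|3
1|3|0|1|0
2|3|0|0|0
step 1: 1|2|0|2|1
2|3|3|3|1
3|3|1|3|0
1|3|0|1|1
2|3|0|0|0
step 2: 1|2|0|2|1
2|3|3|3|1
3|3|1|3|1
1|3|0|1|1
2|3|0|0|0
step 3: 1|2|0|2|1
2|3|3|3|1
3|3|1|3|2
1|3|0|1|1
2|3|0|0|0
step 4: 1|2|0|2|1
2|3|3|3|1
3|3|1|3|3
1|3|0|1|1
2|3|0|0|0
step 5: 2|3|1|3|1
0|2|2|1|3
1|3|0|2|1
3|1|2|2|2
3|0|1|0|0
step 6: 2|3|1|3|1
0|2|2|1|3
1|3|0|2|2
3|1|2|2|2
3|0|1|0|0
step 7: 2|3|1|3|1
0|2|2|1|3
1|3|0|2|3
3|1|2|2|2
3|0|1|0|0
step 8: 2|3|1|3|2
0|2|2|2|0
1|3|0|3|1
3|1|2|2|3
3|0|1|0|0
step 9: 2|3|1|3|2
0|2|2|2|0
1|3|0|3|2
3|1|2|2|3
3|0|1|0|0
step 10: 2|3|1|3|2
0|2|2|2|0
1|3|0|3|3
3|1|2|2|3
3|0|1|0|0
step 11: 2|3|1|3|2
0|2|2|3|1
1|3|1|1|2
3|1|3|0|1
3|0|1|1|1
step 12: 2|3|1|3|2
0|2|2|3|1
1|3|1|1|3
3|1|3|0|1
3|0|1|1|1
step 13: 2|3|1|3|2
0|2|2|3|2
1|3|1|2|0
3|1|3|0|2
3|0|1|1|1
step 14: 2|3|1|3|2
0|2|2|3|2
1|3|1|2|1
3|1|3|0|2
3|0|1|1|1
step 15: 2|3|1|3|2
0|2|2|3|2
1|3|1|2|2
3|1|3|0|2
3|0|1|1|1
step 16: 2|3|1|3|2
0|2|2|3|2
1|3|1|2|3
3|1|3|0|2
3|0|1|1|1
step 17: 2|3|1|3|2
0|2|2|3|3
1|3|1|3|0
3|1|3|0|3
3|0|1|1|1

45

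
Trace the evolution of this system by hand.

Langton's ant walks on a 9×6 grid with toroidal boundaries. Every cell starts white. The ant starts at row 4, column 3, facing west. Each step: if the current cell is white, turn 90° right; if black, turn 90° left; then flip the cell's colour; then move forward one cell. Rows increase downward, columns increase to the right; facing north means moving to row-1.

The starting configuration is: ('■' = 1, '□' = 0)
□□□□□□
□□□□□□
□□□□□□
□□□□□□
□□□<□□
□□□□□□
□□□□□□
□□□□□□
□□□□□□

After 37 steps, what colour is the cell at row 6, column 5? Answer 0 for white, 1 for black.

[0] □□□□□□
□□□□□□
□□□□□□
□□□□□□
□□□<□□
□□□□□□
□□□□□□
□□□□□□
□□□□□□
[1] □□□□□□
□□□□□□
□□□□□□
□□□^□□
□□□■□□
□□□□□□
□□□□□□
□□□□□□
□□□□□□
[2] □□□□□□
□□□□□□
□□□□□□
□□□■>□
□□□■□□
□□□□□□
□□□□□□
□□□□□□
□□□□□□
[3] □□□□□□
□□□□□□
□□□□□□
□□□■■□
□□□■v□
□□□□□□
□□□□□□
□□□□□□
□□□□□□
[4] □□□□□□
□□□□□□
□□□□□□
□□□■■□
□□□<■□
□□□□□□
□□□□□□
□□□□□□
□□□□□□
[5] □□□□□□
□□□□□□
□□□□□□
□□□■■□
□□□□■□
□□□v□□
□□□□□□
□□□□□□
□□□□□□
[6] □□□□□□
□□□□□□
□□□□□□
□□□■■□
□□□□■□
□□<■□□
□□□□□□
□□□□□□
□□□□□□
[7] □□□□□□
□□□□□□
□□□□□□
□□□■■□
□□^□■□
□□■■□□
□□□□□□
□□□□□□
□□□□□□
[8] □□□□□□
□□□□□□
□□□□□□
□□□■■□
□□■>■□
□□■■□□
□□□□□□
□□□□□□
□□□□□□
[9] □□□□□□
□□□□□□
□□□□□□
□□□■■□
□□■■■□
□□■v□□
□□□□□□
□□□□□□
□□□□□□
[10] □□□□□□
□□□□□□
□□□□□□
□□□■■□
□□■■■□
□□■□>□
□□□□□□
□□□□□□
□□□□□□
[11] □□□□□□
□□□□□□
□□□□□□
□□□■■□
□□■■■□
□□■□■□
□□□□v□
□□□□□□
□□□□□□
[12] □□□□□□
□□□□□□
□□□□□□
□□□■■□
□□■■■□
□□■□■□
□□□<■□
□□□□□□
□□□□□□
[13] □□□□□□
□□□□□□
□□□□□□
□□□■■□
□□■■■□
□□■^■□
□□□■■□
□□□□□□
□□□□□□
[14] □□□□□□
□□□□□□
□□□□□□
□□□■■□
□□■■■□
□□■■>□
□□□■■□
□□□□□□
□□□□□□
[15] □□□□□□
□□□□□□
□□□□□□
□□□■■□
□□■■^□
□□■■□□
□□□■■□
□□□□□□
□□□□□□
[16] □□□□□□
□□□□□□
□□□□□□
□□□■■□
□□■<□□
□□■■□□
□□□■■□
□□□□□□
□□□□□□
[17] □□□□□□
□□□□□□
□□□□□□
□□□■■□
□□■□□□
□□■v□□
□□□■■□
□□□□□□
□□□□□□
[18] □□□□□□
□□□□□□
□□□□□□
□□□■■□
□□■□□□
□□■□>□
□□□■■□
□□□□□□
□□□□□□
[19] □□□□□□
□□□□□□
□□□□□□
□□□■■□
□□■□□□
□□■□■□
□□□■v□
□□□□□□
□□□□□□
[20] □□□□□□
□□□□□□
□□□□□□
□□□■■□
□□■□□□
□□■□■□
□□□■□>
□□□□□□
□□□□□□
[21] □□□□□□
□□□□□□
□□□□□□
□□□■■□
□□■□□□
□□■□■□
□□□■□■
□□□□□v
□□□□□□
[22] □□□□□□
□□□□□□
□□□□□□
□□□■■□
□□■□□□
□□■□■□
□□□■□■
□□□□<■
□□□□□□
[23] □□□□□□
□□□□□□
□□□□□□
□□□■■□
□□■□□□
□□■□■□
□□□■^■
□□□□■■
□□□□□□
[24] □□□□□□
□□□□□□
□□□□□□
□□□■■□
□□■□□□
□□■□■□
□□□■■>
□□□□■■
□□□□□□
[25] □□□□□□
□□□□□□
□□□□□□
□□□■■□
□□■□□□
□□■□■^
□□□■■□
□□□□■■
□□□□□□
[26] □□□□□□
□□□□□□
□□□□□□
□□□■■□
□□■□□□
>□■□■■
□□□■■□
□□□□■■
□□□□□□
[27] □□□□□□
□□□□□□
□□□□□□
□□□■■□
□□■□□□
■□■□■■
v□□■■□
□□□□■■
□□□□□□
[28] □□□□□□
□□□□□□
□□□□□□
□□□■■□
□□■□□□
■□■□■■
■□□■■<
□□□□■■
□□□□□□
[29] □□□□□□
□□□□□□
□□□□□□
□□□■■□
□□■□□□
■□■□■^
■□□■■■
□□□□■■
□□□□□□
[30] □□□□□□
□□□□□□
□□□□□□
□□□■■□
□□■□□□
■□■□<□
■□□■■■
□□□□■■
□□□□□□
[31] □□□□□□
□□□□□□
□□□□□□
□□□■■□
□□■□□□
■□■□□□
■□□■v■
□□□□■■
□□□□□□
[32] □□□□□□
□□□□□□
□□□□□□
□□□■■□
□□■□□□
■□■□□□
■□□■□>
□□□□■■
□□□□□□
[33] □□□□□□
□□□□□□
□□□□□□
□□□■■□
□□■□□□
■□■□□^
■□□■□□
□□□□■■
□□□□□□
[34] □□□□□□
□□□□□□
□□□□□□
□□□■■□
□□■□□□
>□■□□■
■□□■□□
□□□□■■
□□□□□□
[35] □□□□□□
□□□□□□
□□□□□□
□□□■■□
^□■□□□
□□■□□■
■□□■□□
□□□□■■
□□□□□□
[36] □□□□□□
□□□□□□
□□□□□□
□□□■■□
■>■□□□
□□■□□■
■□□■□□
□□□□■■
□□□□□□
[37] □□□□□□
□□□□□□
□□□□□□
□□□■■□
■■■□□□
□v■□□■
■□□■□□
□□□□■■
□□□□□□

0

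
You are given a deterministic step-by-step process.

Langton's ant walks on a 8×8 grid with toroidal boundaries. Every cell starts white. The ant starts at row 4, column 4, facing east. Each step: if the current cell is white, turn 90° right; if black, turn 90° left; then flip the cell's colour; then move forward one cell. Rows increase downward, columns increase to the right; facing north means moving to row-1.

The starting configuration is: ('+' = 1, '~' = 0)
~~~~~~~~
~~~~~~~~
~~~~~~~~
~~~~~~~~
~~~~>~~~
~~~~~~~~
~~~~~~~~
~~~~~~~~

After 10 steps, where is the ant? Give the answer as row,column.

3,3

gen 0: ~~~~~~~~
~~~~~~~~
~~~~~~~~
~~~~~~~~
~~~~>~~~
~~~~~~~~
~~~~~~~~
~~~~~~~~
gen 1: ~~~~~~~~
~~~~~~~~
~~~~~~~~
~~~~~~~~
~~~~+~~~
~~~~v~~~
~~~~~~~~
~~~~~~~~
gen 2: ~~~~~~~~
~~~~~~~~
~~~~~~~~
~~~~~~~~
~~~~+~~~
~~~<+~~~
~~~~~~~~
~~~~~~~~
gen 3: ~~~~~~~~
~~~~~~~~
~~~~~~~~
~~~~~~~~
~~~^+~~~
~~~++~~~
~~~~~~~~
~~~~~~~~
gen 4: ~~~~~~~~
~~~~~~~~
~~~~~~~~
~~~~~~~~
~~~+>~~~
~~~++~~~
~~~~~~~~
~~~~~~~~
gen 5: ~~~~~~~~
~~~~~~~~
~~~~~~~~
~~~~^~~~
~~~+~~~~
~~~++~~~
~~~~~~~~
~~~~~~~~
gen 6: ~~~~~~~~
~~~~~~~~
~~~~~~~~
~~~~+>~~
~~~+~~~~
~~~++~~~
~~~~~~~~
~~~~~~~~
gen 7: ~~~~~~~~
~~~~~~~~
~~~~~~~~
~~~~++~~
~~~+~v~~
~~~++~~~
~~~~~~~~
~~~~~~~~
gen 8: ~~~~~~~~
~~~~~~~~
~~~~~~~~
~~~~++~~
~~~+<+~~
~~~++~~~
~~~~~~~~
~~~~~~~~
gen 9: ~~~~~~~~
~~~~~~~~
~~~~~~~~
~~~~^+~~
~~~+++~~
~~~++~~~
~~~~~~~~
~~~~~~~~
gen 10: ~~~~~~~~
~~~~~~~~
~~~~~~~~
~~~<~+~~
~~~+++~~
~~~++~~~
~~~~~~~~
~~~~~~~~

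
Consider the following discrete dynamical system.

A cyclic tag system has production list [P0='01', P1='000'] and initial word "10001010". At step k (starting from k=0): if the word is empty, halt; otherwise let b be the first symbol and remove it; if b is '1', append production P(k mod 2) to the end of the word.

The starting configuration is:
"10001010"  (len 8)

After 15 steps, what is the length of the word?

k=0  "10001010"  (len 8)
k=1  "000101001"  (len 9)
k=2  "00101001"  (len 8)
k=3  "0101001"  (len 7)
k=4  "101001"  (len 6)
k=5  "0100101"  (len 7)
k=6  "100101"  (len 6)
k=7  "0010101"  (len 7)
k=8  "010101"  (len 6)
k=9  "10101"  (len 5)
k=10  "0101000"  (len 7)
k=11  "101000"  (len 6)
k=12  "01000000"  (len 8)
k=13  "1000000"  (len 7)
k=14  "000000000"  (len 9)
k=15  "00000000"  (len 8)

8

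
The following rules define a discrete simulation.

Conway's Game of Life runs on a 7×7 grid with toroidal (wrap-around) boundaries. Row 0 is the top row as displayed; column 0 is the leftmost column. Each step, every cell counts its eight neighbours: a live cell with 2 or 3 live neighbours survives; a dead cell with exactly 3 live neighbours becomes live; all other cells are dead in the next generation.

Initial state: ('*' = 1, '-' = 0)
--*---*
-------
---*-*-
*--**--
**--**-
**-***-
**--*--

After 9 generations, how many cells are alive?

k=0  --*---*
-------
---*-*-
*--**--
**--**-
**-***-
**--*--
k=1  **-----
-------
---*---
****---
-------
---*---
----*--
k=2  -------
-------
-*-*---
-***---
-*-*---
-------
-------
k=3  -------
-------
-*-*---
**-**--
-*-*---
-------
-------
k=4  -------
-------
**-**--
**-**--
**-**--
-------
-------
k=5  -------
-------
**-**--
-----**
**-**--
-------
-------
k=6  -------
-------
*---***
-----**
*---***
-------
-------
k=7  -------
-----**
*---*--
-------
*---*--
-----**
-------
k=8  -------
-----**
-----**
-------
-----**
-----**
-------
k=9  -------
-----**
-----**
-------
-----**
-----**
-------

8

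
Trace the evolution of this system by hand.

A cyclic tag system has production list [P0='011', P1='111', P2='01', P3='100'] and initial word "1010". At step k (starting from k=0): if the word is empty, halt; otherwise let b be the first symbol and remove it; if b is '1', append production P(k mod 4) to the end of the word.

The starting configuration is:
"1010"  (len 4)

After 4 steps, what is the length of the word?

[0] "1010"  (len 4)
[1] "010011"  (len 6)
[2] "10011"  (len 5)
[3] "001101"  (len 6)
[4] "01101"  (len 5)

5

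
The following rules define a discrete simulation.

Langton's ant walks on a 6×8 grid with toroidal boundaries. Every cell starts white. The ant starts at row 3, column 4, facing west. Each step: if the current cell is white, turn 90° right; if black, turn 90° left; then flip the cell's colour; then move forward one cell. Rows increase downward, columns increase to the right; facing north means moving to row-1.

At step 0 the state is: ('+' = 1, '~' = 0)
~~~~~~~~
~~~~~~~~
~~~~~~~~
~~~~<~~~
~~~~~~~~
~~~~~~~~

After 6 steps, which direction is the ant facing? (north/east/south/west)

west

[0] ~~~~~~~~
~~~~~~~~
~~~~~~~~
~~~~<~~~
~~~~~~~~
~~~~~~~~
[1] ~~~~~~~~
~~~~~~~~
~~~~^~~~
~~~~+~~~
~~~~~~~~
~~~~~~~~
[2] ~~~~~~~~
~~~~~~~~
~~~~+>~~
~~~~+~~~
~~~~~~~~
~~~~~~~~
[3] ~~~~~~~~
~~~~~~~~
~~~~++~~
~~~~+v~~
~~~~~~~~
~~~~~~~~
[4] ~~~~~~~~
~~~~~~~~
~~~~++~~
~~~~<+~~
~~~~~~~~
~~~~~~~~
[5] ~~~~~~~~
~~~~~~~~
~~~~++~~
~~~~~+~~
~~~~v~~~
~~~~~~~~
[6] ~~~~~~~~
~~~~~~~~
~~~~++~~
~~~~~+~~
~~~<+~~~
~~~~~~~~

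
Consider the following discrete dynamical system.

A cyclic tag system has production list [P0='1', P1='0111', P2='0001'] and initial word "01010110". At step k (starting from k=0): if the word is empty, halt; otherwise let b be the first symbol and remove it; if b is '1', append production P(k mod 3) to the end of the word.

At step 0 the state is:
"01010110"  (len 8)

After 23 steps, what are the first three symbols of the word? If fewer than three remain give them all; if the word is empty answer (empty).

000

[0] "01010110"  (len 8)
[1] "1010110"  (len 7)
[2] "0101100111"  (len 10)
[3] "101100111"  (len 9)
[4] "011001111"  (len 9)
[5] "11001111"  (len 8)
[6] "10011110001"  (len 11)
[7] "00111100011"  (len 11)
[8] "0111100011"  (len 10)
[9] "111100011"  (len 9)
[10] "111000111"  (len 9)
[11] "110001110111"  (len 12)
[12] "100011101110001"  (len 15)
[13] "000111011100011"  (len 15)
[14] "00111011100011"  (len 14)
[15] "0111011100011"  (len 13)
[16] "111011100011"  (len 12)
[17] "110111000110111"  (len 15)
[18] "101110001101110001"  (len 18)
[19] "011100011011100011"  (len 18)
[20] "11100011011100011"  (len 17)
[21] "11000110111000110001"  (len 20)
[22] "10001101110001100011"  (len 20)
[23] "00011011100011000110111"  (len 23)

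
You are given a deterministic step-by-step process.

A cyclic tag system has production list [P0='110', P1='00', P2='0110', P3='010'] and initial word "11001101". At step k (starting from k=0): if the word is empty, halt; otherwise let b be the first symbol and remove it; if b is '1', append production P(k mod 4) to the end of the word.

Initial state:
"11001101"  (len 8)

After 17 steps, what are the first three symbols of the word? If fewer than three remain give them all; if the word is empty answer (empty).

001

gen 0: "11001101"  (len 8)
gen 1: "1001101110"  (len 10)
gen 2: "00110111000"  (len 11)
gen 3: "0110111000"  (len 10)
gen 4: "110111000"  (len 9)
gen 5: "10111000110"  (len 11)
gen 6: "011100011000"  (len 12)
gen 7: "11100011000"  (len 11)
gen 8: "1100011000010"  (len 13)
gen 9: "100011000010110"  (len 15)
gen 10: "0001100001011000"  (len 16)
gen 11: "001100001011000"  (len 15)
gen 12: "01100001011000"  (len 14)
gen 13: "1100001011000"  (len 13)
gen 14: "10000101100000"  (len 14)
gen 15: "00001011000000110"  (len 17)
gen 16: "0001011000000110"  (len 16)
gen 17: "001011000000110"  (len 15)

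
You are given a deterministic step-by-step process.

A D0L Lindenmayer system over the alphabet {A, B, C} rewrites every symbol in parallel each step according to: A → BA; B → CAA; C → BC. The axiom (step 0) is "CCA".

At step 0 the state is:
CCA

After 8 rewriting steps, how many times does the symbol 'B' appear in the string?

t=0: CCA
t=1: BCBCBA
t=2: CAABCCAABCCAABA
t=3: BCBABACAABCBCBABACAABCBCBABACAABA
t=4: CAABCCAABACAABABCBABACAABCCAABCCAABACAABABCBABACAABCCAABCCAABACAABABCBABACAABA
t=5: BCBABACAABCBCBABACAABABCBABACAABACAABCCAABACAABABCBABACAAB…CBABACAABCBCBABACAABABCBABACAABACAABCCAABACAABABCBABACAABA  (len 177)
t=6: CAABCCAABACAABABCBABACAABCCAABCCAABACAABABCBABACAABACAABCC…CBABACAABCBCBABACAABABCBABACAABACAABCCAABACAABABCBABACAABA  (len 411)
t=7: BCBABACAABCBCBABACAABABCBABACAABACAABCCAABACAABABCBABACAAB…CBABACAABCBCBABACAABABCBABACAABACAABCCAABACAABABCBABACAABA  (len 942)
t=8: CAABCCAABACAABABCBABACAABCCAABCCAABACAABABCBABACAABACAABCC…CBABACAABCBCBABACAABABCBABACAABACAABCCAABACAABABCBABACAABA  (len 2175)

651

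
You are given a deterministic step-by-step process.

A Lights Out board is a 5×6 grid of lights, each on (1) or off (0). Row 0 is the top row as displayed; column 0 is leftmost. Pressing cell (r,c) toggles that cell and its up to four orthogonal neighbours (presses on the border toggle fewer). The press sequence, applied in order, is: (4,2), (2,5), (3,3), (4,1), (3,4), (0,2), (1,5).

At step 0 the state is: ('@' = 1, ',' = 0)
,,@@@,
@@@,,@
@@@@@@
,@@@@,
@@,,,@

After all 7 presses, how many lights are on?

t=0: ,,@@@,
@@@,,@
@@@@@@
,@@@@,
@@,,,@
t=1: ,,@@@,
@@@,,@
@@@@@@
,@,@@,
@,@@,@
t=2: ,,@@@,
@@@,,,
@@@@,,
,@,@@@
@,@@,@
t=3: ,,@@@,
@@@,,,
@@@,,,
,@@,,@
@,@,,@
t=4: ,,@@@,
@@@,,,
@@@,,,
,,@,,@
,@,,,@
t=5: ,,@@@,
@@@,,,
@@@,@,
,,@@@,
,@,,@@
t=6: ,@,,@,
@@,,,,
@@@,@,
,,@@@,
,@,,@@
t=7: ,@,,@@
@@,,@@
@@@,@@
,,@@@,
,@,,@@

18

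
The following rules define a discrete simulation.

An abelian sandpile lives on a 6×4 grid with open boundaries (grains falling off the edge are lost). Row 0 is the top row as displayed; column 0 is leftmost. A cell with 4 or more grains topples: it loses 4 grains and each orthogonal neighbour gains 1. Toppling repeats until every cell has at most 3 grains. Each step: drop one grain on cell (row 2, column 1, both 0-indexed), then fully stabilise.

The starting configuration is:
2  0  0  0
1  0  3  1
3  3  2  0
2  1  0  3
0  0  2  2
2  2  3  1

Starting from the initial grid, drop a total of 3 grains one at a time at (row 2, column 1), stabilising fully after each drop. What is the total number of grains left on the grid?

35

step 0: 2  0  0  0
1  0  3  1
3  3  2  0
2  1  0  3
0  0  2  2
2  2  3  1
step 1: 2  0  0  0
2  1  3  1
0  1  3  0
3  2  0  3
0  0  2  2
2  2  3  1
step 2: 2  0  0  0
2  1  3  1
0  2  3  0
3  2  0  3
0  0  2  2
2  2  3  1
step 3: 2  0  0  0
2  1  3  1
0  3  3  0
3  2  0  3
0  0  2  2
2  2  3  1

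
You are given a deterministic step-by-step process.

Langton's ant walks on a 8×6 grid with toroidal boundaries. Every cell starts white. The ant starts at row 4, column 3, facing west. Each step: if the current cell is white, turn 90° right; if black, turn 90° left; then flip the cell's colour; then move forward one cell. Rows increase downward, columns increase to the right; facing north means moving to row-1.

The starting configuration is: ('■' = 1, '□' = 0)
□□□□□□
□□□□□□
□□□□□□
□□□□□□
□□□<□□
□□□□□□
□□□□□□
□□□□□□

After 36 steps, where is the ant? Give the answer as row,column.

t=0: □□□□□□
□□□□□□
□□□□□□
□□□□□□
□□□<□□
□□□□□□
□□□□□□
□□□□□□
t=1: □□□□□□
□□□□□□
□□□□□□
□□□^□□
□□□■□□
□□□□□□
□□□□□□
□□□□□□
t=2: □□□□□□
□□□□□□
□□□□□□
□□□■>□
□□□■□□
□□□□□□
□□□□□□
□□□□□□
t=3: □□□□□□
□□□□□□
□□□□□□
□□□■■□
□□□■v□
□□□□□□
□□□□□□
□□□□□□
t=4: □□□□□□
□□□□□□
□□□□□□
□□□■■□
□□□<■□
□□□□□□
□□□□□□
□□□□□□
t=5: □□□□□□
□□□□□□
□□□□□□
□□□■■□
□□□□■□
□□□v□□
□□□□□□
□□□□□□
t=6: □□□□□□
□□□□□□
□□□□□□
□□□■■□
□□□□■□
□□<■□□
□□□□□□
□□□□□□
t=7: □□□□□□
□□□□□□
□□□□□□
□□□■■□
□□^□■□
□□■■□□
□□□□□□
□□□□□□
t=8: □□□□□□
□□□□□□
□□□□□□
□□□■■□
□□■>■□
□□■■□□
□□□□□□
□□□□□□
t=9: □□□□□□
□□□□□□
□□□□□□
□□□■■□
□□■■■□
□□■v□□
□□□□□□
□□□□□□
t=10: □□□□□□
□□□□□□
□□□□□□
□□□■■□
□□■■■□
□□■□>□
□□□□□□
□□□□□□
t=11: □□□□□□
□□□□□□
□□□□□□
□□□■■□
□□■■■□
□□■□■□
□□□□v□
□□□□□□
t=12: □□□□□□
□□□□□□
□□□□□□
□□□■■□
□□■■■□
□□■□■□
□□□<■□
□□□□□□
t=13: □□□□□□
□□□□□□
□□□□□□
□□□■■□
□□■■■□
□□■^■□
□□□■■□
□□□□□□
t=14: □□□□□□
□□□□□□
□□□□□□
□□□■■□
□□■■■□
□□■■>□
□□□■■□
□□□□□□
t=15: □□□□□□
□□□□□□
□□□□□□
□□□■■□
□□■■^□
□□■■□□
□□□■■□
□□□□□□
t=16: □□□□□□
□□□□□□
□□□□□□
□□□■■□
□□■<□□
□□■■□□
□□□■■□
□□□□□□
t=17: □□□□□□
□□□□□□
□□□□□□
□□□■■□
□□■□□□
□□■v□□
□□□■■□
□□□□□□
t=18: □□□□□□
□□□□□□
□□□□□□
□□□■■□
□□■□□□
□□■□>□
□□□■■□
□□□□□□
t=19: □□□□□□
□□□□□□
□□□□□□
□□□■■□
□□■□□□
□□■□■□
□□□■v□
□□□□□□
t=20: □□□□□□
□□□□□□
□□□□□□
□□□■■□
□□■□□□
□□■□■□
□□□■□>
□□□□□□
t=21: □□□□□□
□□□□□□
□□□□□□
□□□■■□
□□■□□□
□□■□■□
□□□■□■
□□□□□v
t=22: □□□□□□
□□□□□□
□□□□□□
□□□■■□
□□■□□□
□□■□■□
□□□■□■
□□□□<■
t=23: □□□□□□
□□□□□□
□□□□□□
□□□■■□
□□■□□□
□□■□■□
□□□■^■
□□□□■■
t=24: □□□□□□
□□□□□□
□□□□□□
□□□■■□
□□■□□□
□□■□■□
□□□■■>
□□□□■■
t=25: □□□□□□
□□□□□□
□□□□□□
□□□■■□
□□■□□□
□□■□■^
□□□■■□
□□□□■■
t=26: □□□□□□
□□□□□□
□□□□□□
□□□■■□
□□■□□□
>□■□■■
□□□■■□
□□□□■■
t=27: □□□□□□
□□□□□□
□□□□□□
□□□■■□
□□■□□□
■□■□■■
v□□■■□
□□□□■■
t=28: □□□□□□
□□□□□□
□□□□□□
□□□■■□
□□■□□□
■□■□■■
■□□■■<
□□□□■■
t=29: □□□□□□
□□□□□□
□□□□□□
□□□■■□
□□■□□□
■□■□■^
■□□■■■
□□□□■■
t=30: □□□□□□
□□□□□□
□□□□□□
□□□■■□
□□■□□□
■□■□<□
■□□■■■
□□□□■■
t=31: □□□□□□
□□□□□□
□□□□□□
□□□■■□
□□■□□□
■□■□□□
■□□■v■
□□□□■■
t=32: □□□□□□
□□□□□□
□□□□□□
□□□■■□
□□■□□□
■□■□□□
■□□■□>
□□□□■■
t=33: □□□□□□
□□□□□□
□□□□□□
□□□■■□
□□■□□□
■□■□□^
■□□■□□
□□□□■■
t=34: □□□□□□
□□□□□□
□□□□□□
□□□■■□
□□■□□□
>□■□□■
■□□■□□
□□□□■■
t=35: □□□□□□
□□□□□□
□□□□□□
□□□■■□
^□■□□□
□□■□□■
■□□■□□
□□□□■■
t=36: □□□□□□
□□□□□□
□□□□□□
□□□■■□
■>■□□□
□□■□□■
■□□■□□
□□□□■■

4,1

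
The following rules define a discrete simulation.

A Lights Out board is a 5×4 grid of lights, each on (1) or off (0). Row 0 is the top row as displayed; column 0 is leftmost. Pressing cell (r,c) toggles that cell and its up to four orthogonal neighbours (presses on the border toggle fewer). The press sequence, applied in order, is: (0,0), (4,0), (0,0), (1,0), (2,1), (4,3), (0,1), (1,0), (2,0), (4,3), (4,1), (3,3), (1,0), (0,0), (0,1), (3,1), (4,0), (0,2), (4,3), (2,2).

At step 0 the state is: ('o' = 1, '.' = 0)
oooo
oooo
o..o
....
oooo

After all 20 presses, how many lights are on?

11

0) oooo
oooo
o..o
....
oooo
1) ..oo
.ooo
o..o
....
oooo
2) ..oo
.ooo
o..o
o...
..oo
3) oooo
oooo
o..o
o...
..oo
4) .ooo
..oo
...o
o...
..oo
5) .ooo
.ooo
oooo
oo..
..oo
6) .ooo
.ooo
oooo
oo.o
....
7) o..o
..oo
oooo
oo.o
....
8) ...o
oooo
.ooo
oo.o
....
9) ...o
.ooo
o.oo
.o.o
....
10) ...o
.ooo
o.oo
.o..
..oo
11) ...o
.ooo
o.oo
....
oo.o
12) ...o
.ooo
o.o.
..oo
oo..
13) o..o
o.oo
..o.
..oo
oo..
14) .o.o
..oo
..o.
..oo
oo..
15) o.oo
.ooo
..o.
..oo
oo..
16) o.oo
.ooo
.oo.
oo.o
o...
17) o.oo
.ooo
.oo.
.o.o
.o..
18) oo..
.o.o
.oo.
.o.o
.o..
19) oo..
.o.o
.oo.
.o..
.ooo
20) oo..
.ooo
...o
.oo.
.ooo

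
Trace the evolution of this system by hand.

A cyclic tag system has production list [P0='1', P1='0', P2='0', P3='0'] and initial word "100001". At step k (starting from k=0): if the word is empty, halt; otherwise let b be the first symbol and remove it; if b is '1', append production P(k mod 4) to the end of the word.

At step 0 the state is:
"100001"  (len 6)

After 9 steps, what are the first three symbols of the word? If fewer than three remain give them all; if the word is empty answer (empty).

(empty)

0) "100001"  (len 6)
1) "000011"  (len 6)
2) "00011"  (len 5)
3) "0011"  (len 4)
4) "011"  (len 3)
5) "11"  (len 2)
6) "10"  (len 2)
7) "00"  (len 2)
8) "0"  (len 1)
9) (halted — word empty)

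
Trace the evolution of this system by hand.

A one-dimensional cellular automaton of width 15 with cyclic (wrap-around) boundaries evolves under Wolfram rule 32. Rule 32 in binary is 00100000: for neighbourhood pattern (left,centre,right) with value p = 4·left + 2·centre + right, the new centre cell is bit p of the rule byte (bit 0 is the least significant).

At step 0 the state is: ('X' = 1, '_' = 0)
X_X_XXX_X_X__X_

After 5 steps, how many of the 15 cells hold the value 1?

0

gen 0: X_X_XXX_X_X__X_
gen 1: _X_X___X_X____X
gen 2: X_X_____X______
gen 3: _X_____________
gen 4: _______________
gen 5: _______________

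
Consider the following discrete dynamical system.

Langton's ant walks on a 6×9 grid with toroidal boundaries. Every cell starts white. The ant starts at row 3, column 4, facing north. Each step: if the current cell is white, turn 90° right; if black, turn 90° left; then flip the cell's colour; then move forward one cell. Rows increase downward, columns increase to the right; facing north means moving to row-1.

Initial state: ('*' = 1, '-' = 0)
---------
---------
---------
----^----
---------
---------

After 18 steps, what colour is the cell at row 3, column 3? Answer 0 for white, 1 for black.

gen 0: ---------
---------
---------
----^----
---------
---------
gen 1: ---------
---------
---------
----*>---
---------
---------
gen 2: ---------
---------
---------
----**---
-----v---
---------
gen 3: ---------
---------
---------
----**---
----<*---
---------
gen 4: ---------
---------
---------
----^*---
----**---
---------
gen 5: ---------
---------
---------
---<-*---
----**---
---------
gen 6: ---------
---------
---^-----
---*-*---
----**---
---------
gen 7: ---------
---------
---*>----
---*-*---
----**---
---------
gen 8: ---------
---------
---**----
---*v*---
----**---
---------
gen 9: ---------
---------
---**----
---<**---
----**---
---------
gen 10: ---------
---------
---**----
----**---
---v**---
---------
gen 11: ---------
---------
---**----
----**---
--<***---
---------
gen 12: ---------
---------
---**----
--^-**---
--****---
---------
gen 13: ---------
---------
---**----
--*>**---
--****---
---------
gen 14: ---------
---------
---**----
--****---
--*v**---
---------
gen 15: ---------
---------
---**----
--****---
--*->*---
---------
gen 16: ---------
---------
---**----
--**^*---
--*--*---
---------
gen 17: ---------
---------
---**----
--*<-*---
--*--*---
---------
gen 18: ---------
---------
---**----
--*--*---
--*v-*---
---------

0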